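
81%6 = 3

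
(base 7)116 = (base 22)2i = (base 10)62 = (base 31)20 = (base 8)76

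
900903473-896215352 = 4688121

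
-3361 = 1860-5221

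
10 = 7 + 3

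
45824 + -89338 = -43514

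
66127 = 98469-32342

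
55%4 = 3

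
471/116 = 4+7/116 ≈ 4.06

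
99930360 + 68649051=168579411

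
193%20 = 13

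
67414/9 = 7490 + 4/9 ≈ 7490.44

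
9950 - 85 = 9865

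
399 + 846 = 1245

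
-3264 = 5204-8468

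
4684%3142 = 1542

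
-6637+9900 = 3263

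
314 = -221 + 535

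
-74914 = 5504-80418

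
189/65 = 2 + 59/65 ≈ 2.91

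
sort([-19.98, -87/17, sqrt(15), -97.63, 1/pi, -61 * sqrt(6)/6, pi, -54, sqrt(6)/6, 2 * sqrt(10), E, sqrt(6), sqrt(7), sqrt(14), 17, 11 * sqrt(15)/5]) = [-97.63, -54, -61 * sqrt(6)/6, -19.98, -87/17, 1/pi, sqrt(6)/6, sqrt(6), sqrt(7), E, pi, sqrt(14), sqrt(15), 2 * sqrt(10), 11 * sqrt(15)/5, 17]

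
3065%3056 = 9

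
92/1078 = 46/539 ≈ 0.0853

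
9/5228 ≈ 0.00172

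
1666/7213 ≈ 0.231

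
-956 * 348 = -332688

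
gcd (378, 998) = 2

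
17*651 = 11067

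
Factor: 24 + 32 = 2^3*7^1 = 56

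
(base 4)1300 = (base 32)3g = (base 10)112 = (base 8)160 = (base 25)4c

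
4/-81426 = -2/40713≈-0.0000491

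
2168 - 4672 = -2504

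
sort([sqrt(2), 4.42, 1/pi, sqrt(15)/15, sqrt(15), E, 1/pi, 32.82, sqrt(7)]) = [sqrt(15)/15, 1/pi, 1/pi, sqrt(2), sqrt(7), E, sqrt(15), 4.42, 32.82]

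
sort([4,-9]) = [-9,4]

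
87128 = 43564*2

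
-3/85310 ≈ -0.0000352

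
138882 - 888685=-749803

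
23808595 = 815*29213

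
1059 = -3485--4544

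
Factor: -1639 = -1*11^1*149^1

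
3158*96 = 303168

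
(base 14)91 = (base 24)57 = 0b1111111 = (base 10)127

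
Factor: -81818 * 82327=-1 * 2^1 * 7^1 * 11^1 * 19^1 * 619^1 * 3719^1=-6735830486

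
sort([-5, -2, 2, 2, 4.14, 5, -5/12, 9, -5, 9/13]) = [-5, -5, -2, -5/12, 9/13, 2, 2, 4.14, 5, 9]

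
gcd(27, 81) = 27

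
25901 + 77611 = 103512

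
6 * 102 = 612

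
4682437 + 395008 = 5077445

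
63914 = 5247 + 58667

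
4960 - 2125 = 2835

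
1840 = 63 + 1777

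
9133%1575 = 1258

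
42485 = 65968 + -23483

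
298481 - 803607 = -505126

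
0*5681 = 0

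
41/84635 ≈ 0.000484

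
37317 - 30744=6573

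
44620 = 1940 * 23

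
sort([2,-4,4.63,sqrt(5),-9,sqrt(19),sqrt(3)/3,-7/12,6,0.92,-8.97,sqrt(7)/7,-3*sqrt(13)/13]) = [-9,-8.97,-4,-3*sqrt(13)/13,-7/12,sqrt(7)/7,sqrt(3)/3,0.92,2,sqrt(5),sqrt(19),4.63,6]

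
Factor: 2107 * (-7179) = -1 * 3^1 * 7^2 * 43^1 * 2393^1 = -15126153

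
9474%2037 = 1326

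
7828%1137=1006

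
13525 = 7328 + 6197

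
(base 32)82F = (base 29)9O6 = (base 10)8271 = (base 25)D5L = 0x204F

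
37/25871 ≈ 0.00143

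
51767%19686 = 12395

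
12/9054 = 2/1509 ≈ 0.00133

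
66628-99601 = -32973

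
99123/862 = 114 + 855/862 ≈ 114.99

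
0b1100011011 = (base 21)1gi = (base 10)795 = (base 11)663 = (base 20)1jf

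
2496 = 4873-2377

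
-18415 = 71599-90014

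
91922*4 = 367688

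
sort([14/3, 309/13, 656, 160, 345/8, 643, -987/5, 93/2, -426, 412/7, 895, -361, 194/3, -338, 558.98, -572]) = [-572, -426, -361, -338, -987/5, 14/3, 309/13, 345/8, 93/2, 412/7, 194/3, 160, 558.98, 643, 656, 895]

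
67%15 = 7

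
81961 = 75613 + 6348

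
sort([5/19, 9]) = [5/19, 9]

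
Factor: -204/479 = -1*2^2*3^1*17^1*479^(-1)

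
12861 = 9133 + 3728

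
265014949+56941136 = 321956085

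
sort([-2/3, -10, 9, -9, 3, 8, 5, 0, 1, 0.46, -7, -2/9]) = [-10, -9, -7, -2/3, -2/9, 0, 0.46, 1, 3, 5, 8, 9]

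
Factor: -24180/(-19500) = 5^(-2)*31^1 = 31/25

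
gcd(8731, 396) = 1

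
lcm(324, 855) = 30780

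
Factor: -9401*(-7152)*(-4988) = -1*2^6*3^1*7^1*17^1*29^1*43^1*79^1*149^1 = -335372928576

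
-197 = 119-316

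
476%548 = 476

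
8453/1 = 8453 = 8453.00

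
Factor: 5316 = 2^2 * 3^1 * 443^1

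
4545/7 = 649 + 2/7 ≈ 649.29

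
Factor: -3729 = -1*3^1*11^1*113^1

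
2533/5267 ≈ 0.481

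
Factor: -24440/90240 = -1*2^(-4)*3^(-1)*13^1 = -13/48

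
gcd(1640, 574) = 82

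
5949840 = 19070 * 312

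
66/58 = 33/29 ≈ 1.14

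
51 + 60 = 111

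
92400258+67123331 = 159523589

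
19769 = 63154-43385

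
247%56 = 23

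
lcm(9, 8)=72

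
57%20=17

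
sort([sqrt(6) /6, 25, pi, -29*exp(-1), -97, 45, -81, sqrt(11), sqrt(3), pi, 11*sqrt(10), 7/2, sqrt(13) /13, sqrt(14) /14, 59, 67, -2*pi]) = [-97, -81, -29*exp(-1), -2*pi, sqrt(14) /14, sqrt(13) /13, sqrt(6) /6, sqrt(3), pi, pi, sqrt(11), 7/2, 25, 11*sqrt(10), 45, 59, 67]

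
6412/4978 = 3206/2489 ≈ 1.29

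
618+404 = 1022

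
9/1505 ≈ 0.00598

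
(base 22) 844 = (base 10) 3964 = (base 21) 8kg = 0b111101111100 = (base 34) 3ek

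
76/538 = 38/269≈0.141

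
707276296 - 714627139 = -7350843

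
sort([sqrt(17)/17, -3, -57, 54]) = [-57, -3, sqrt(17)/17, 54]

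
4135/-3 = -1378 - 1/3 ≈ -1378.33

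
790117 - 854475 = -64358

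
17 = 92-75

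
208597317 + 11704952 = 220302269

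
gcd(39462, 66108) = 6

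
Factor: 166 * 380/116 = 2^1 * 5^1 * 19^1 * 29^(-1) * 83^1 = 15770/29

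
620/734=310/367 ≈ 0.845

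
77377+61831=139208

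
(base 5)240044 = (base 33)81t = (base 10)8774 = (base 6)104342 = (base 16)2246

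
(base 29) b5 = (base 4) 11010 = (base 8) 504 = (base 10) 324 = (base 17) 121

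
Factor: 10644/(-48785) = -1*2^2*3^1*5^(-1)*11^(-1) = -12/55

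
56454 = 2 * 28227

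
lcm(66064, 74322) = 594576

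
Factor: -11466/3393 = -1*2^1*7^2*29^(-1) = -98/29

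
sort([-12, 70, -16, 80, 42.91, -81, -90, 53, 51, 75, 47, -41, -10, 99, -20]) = [-90, -81, -41, -20, -16, -12, -10, 42.91, 47, 51, 53, 70, 75, 80, 99]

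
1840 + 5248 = 7088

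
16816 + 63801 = 80617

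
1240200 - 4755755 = -3515555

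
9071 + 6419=15490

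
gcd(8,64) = 8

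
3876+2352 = 6228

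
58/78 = 29/39 ≈ 0.744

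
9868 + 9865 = 19733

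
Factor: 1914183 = 3^2 * 17^1 * 12511^1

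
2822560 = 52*54280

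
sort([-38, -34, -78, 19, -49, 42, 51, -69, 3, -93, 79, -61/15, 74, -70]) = [-93, -78, -70, -69, -49, -38, -34, -61/15, 3, 19, 42, 51, 74, 79]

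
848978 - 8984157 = -8135179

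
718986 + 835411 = 1554397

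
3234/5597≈0.578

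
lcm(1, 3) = 3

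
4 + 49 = 53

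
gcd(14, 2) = 2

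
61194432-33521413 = 27673019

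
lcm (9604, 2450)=240100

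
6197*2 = 12394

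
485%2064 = 485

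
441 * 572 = 252252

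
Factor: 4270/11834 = 5^1 * 7^1 * 97^(-1) = 35/97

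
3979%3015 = 964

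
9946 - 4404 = 5542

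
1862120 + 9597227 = 11459347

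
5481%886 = 165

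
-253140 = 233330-486470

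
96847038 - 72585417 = 24261621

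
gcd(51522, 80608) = 2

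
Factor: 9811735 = 5^1*1962347^1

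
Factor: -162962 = -1*2^1*17^1*4793^1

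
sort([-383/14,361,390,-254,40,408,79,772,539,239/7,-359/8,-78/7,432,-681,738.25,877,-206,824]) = [-681,-254,-206,-359/8,-383/14,-78/7,239/7,40,79,361,390,408,432,539,738.25,772,824,877]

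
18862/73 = 258+28/73 ≈ 258.38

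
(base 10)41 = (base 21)1k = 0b101001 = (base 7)56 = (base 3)1112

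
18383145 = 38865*473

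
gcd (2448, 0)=2448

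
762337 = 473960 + 288377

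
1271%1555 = 1271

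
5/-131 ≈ -0.0382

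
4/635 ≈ 0.00630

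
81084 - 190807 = -109723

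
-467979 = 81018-548997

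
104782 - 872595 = -767813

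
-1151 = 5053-6204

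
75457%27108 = 21241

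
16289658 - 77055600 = -60765942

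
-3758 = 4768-8526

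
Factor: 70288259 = 643^1*109313^1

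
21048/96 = 877/4 = 219.25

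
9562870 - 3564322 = 5998548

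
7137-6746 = 391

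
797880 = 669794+128086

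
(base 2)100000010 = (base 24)ai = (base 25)a8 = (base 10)258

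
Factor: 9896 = 2^3*1237^1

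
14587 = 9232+5355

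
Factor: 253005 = 3^1 * 5^1 * 101^1 * 167^1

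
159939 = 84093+75846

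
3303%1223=857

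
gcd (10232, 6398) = 2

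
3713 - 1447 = 2266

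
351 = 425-74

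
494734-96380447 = -95885713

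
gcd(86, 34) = 2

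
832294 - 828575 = 3719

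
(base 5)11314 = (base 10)834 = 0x342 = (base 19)25h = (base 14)438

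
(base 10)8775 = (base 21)jii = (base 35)75p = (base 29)ach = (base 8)21107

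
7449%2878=1693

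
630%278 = 74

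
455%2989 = 455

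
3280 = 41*80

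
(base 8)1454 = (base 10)812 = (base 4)30230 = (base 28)110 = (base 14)420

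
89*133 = 11837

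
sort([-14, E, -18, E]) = [-18, -14, E, E]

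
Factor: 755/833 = 5^1 * 7^(-2) * 17^(-1) * 151^1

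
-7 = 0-7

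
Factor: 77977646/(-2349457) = -1 * 2^1 * 11^(-2) * 19417^(-1) * 38988823^1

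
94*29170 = 2741980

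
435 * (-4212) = -1832220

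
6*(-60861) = -365166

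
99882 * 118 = 11786076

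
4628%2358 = 2270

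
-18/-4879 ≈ 0.00369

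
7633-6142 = 1491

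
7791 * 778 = 6061398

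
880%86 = 20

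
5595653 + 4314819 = 9910472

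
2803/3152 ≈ 0.889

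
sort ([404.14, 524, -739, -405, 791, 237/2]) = [-739, -405, 237/2, 404.14, 524, 791]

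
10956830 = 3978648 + 6978182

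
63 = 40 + 23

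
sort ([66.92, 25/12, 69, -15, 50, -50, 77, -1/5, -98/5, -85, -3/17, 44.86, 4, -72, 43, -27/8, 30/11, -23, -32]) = [-85, -72, -50, -32, -23, -98/5, -15, -27/8, -1/5, -3/17, 25/12, 30/11, 4, 43, 44.86, 50, 66.92, 69, 77]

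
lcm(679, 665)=64505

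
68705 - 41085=27620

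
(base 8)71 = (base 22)2d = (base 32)1p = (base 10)57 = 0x39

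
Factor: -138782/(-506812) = 2^(-1)*7^1*23^1*431^1*126703^(-1) = 69391/253406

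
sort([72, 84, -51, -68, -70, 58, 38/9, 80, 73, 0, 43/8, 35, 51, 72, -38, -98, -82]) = [-98, -82, -70, -68, -51, -38, 0, 38/9, 43/8, 35, 51, 58, 72, 72, 73, 80, 84]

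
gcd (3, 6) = 3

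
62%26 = 10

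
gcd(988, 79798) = 2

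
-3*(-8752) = 26256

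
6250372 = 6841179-590807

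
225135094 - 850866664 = -625731570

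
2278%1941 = 337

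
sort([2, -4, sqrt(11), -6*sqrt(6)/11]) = [-4, -6*sqrt(6)/11, 2, sqrt(11)]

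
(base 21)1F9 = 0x2FD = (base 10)765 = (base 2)1011111101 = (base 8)1375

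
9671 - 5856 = 3815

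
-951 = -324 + -627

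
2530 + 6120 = 8650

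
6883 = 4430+2453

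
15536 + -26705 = -11169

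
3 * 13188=39564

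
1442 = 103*14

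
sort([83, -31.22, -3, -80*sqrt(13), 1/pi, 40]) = [-80*sqrt(13), -31.22, -3, 1/pi, 40, 83]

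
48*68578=3291744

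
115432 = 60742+54690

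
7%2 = 1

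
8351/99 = 84 + 35/99 ≈ 84.35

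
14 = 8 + 6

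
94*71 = 6674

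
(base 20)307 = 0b10010110111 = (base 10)1207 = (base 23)26b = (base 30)1a7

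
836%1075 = 836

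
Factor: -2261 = -1 * 7^1 * 17^1 * 19^1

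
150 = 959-809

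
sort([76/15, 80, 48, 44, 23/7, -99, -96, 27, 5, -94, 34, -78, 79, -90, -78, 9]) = [-99, -96, -94, -90, -78, -78, 23/7, 5, 76/15, 9, 27, 34, 44, 48, 79, 80]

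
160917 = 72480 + 88437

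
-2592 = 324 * (-8)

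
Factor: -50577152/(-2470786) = 2^7 * 37^(-1) * 173^(-1) * 193^(-1) * 197567^1 = 25288576/1235393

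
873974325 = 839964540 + 34009785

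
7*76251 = 533757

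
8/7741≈0.00103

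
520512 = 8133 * 64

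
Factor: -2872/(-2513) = 2^3*7^(-1) = 8/7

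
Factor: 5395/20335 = 7^(-2)*13^1 = 13/49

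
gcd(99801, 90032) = 1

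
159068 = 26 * 6118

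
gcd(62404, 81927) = 1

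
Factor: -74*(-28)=2^3*7^1*37^1=2072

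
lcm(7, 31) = 217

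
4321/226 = 19 + 27/226 ≈ 19.12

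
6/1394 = 3/697 ≈ 0.00430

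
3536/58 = 1768/29 ≈ 60.97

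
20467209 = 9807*2087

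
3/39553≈0.0000758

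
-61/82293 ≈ -0.000741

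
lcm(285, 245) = 13965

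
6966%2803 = 1360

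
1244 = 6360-5116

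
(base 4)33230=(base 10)1004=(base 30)13e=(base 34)ti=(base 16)3ec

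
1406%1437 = 1406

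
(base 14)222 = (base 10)422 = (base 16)1a6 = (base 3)120122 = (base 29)eg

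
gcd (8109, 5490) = 9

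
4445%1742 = 961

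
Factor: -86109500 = -1*2^2*5^3*172219^1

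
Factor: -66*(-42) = 2^2*3^2*7^1*11^1 = 2772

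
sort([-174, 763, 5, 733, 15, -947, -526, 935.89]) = [-947, -526, -174, 5, 15, 733, 763, 935.89]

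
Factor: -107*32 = -1*2^5*107^1 = -3424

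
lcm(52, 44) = 572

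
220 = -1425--1645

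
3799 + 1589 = 5388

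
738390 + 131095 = 869485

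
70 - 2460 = -2390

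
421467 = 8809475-8388008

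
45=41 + 4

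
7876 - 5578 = 2298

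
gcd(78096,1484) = 4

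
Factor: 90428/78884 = 41^(-1) * 47^1 = 47/41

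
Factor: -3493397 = -1*19^2*9677^1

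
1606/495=3 + 11/45≈3.24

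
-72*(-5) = 360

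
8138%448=74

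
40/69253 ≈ 0.000578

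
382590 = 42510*9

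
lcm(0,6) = 0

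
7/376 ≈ 0.0186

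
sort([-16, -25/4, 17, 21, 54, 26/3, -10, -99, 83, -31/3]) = [-99, -16, -31/3, -10, -25/4, 26/3, 17, 21, 54, 83]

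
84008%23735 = 12803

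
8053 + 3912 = 11965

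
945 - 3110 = -2165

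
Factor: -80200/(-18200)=7^(-1) * 13^(-1) * 401^1=401/91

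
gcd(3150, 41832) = 126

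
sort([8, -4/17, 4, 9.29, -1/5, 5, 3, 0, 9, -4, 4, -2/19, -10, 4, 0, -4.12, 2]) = [-10, -4.12, -4, -4/17, -1/5, -2/19, 0, 0, 2, 3, 4, 4, 4, 5, 8, 9, 9.29]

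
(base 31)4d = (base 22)65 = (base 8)211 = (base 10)137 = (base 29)4l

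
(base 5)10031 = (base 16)281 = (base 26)oh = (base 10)641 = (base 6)2545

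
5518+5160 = 10678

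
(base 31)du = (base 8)661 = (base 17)188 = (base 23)ij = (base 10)433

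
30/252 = 5/42 ≈ 0.119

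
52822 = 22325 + 30497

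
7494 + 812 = 8306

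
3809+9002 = 12811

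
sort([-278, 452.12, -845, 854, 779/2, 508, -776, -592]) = [-845, -776, -592, -278, 779/2, 452.12, 508, 854]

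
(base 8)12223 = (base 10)5267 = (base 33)4rk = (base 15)1862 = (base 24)93b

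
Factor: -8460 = -1*2^2*3^2*5^1*47^1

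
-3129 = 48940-52069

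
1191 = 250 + 941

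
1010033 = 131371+878662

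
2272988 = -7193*(-316)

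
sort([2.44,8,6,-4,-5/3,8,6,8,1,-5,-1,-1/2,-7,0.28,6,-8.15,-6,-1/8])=[-8.15,-7,-6,-5,-4,-5/3,-1,-1/2,-1/8,0.28,1,2.44,6,6,6,8,8,8]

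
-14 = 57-71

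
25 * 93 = 2325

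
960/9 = 106+2/3 ≈ 106.67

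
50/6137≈0.00815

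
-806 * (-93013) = 74968478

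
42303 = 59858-17555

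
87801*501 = 43988301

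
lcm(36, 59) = 2124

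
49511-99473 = -49962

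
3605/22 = 163 + 19/22 ≈ 163.86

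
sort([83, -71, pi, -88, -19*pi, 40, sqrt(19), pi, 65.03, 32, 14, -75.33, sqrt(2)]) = [-88, -75.33, -71, -19*pi, sqrt(2), pi, pi, sqrt(19), 14, 32, 40, 65.03, 83]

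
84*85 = 7140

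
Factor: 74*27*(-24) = -1*2^4*3^4*37^1 = -47952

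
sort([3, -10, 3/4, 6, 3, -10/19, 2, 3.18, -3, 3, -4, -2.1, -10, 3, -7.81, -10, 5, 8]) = [-10, -10, -10, -7.81, -4, -3, -2.1, -10/19, 3/4, 2, 3, 3, 3, 3, 3.18, 5, 6, 8]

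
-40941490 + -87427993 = -128369483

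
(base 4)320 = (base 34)1m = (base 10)56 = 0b111000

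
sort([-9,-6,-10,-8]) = [-10,-9,-8,-6]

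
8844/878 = 4422/439 ≈ 10.07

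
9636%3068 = 432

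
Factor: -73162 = -1*2^1*157^1*233^1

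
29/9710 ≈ 0.00299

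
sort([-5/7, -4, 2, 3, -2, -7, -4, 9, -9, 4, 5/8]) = [-9, -7, -4, -4, -2, -5/7, 5/8, 2, 3, 4, 9]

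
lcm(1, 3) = 3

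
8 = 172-164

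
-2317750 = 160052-2477802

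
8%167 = 8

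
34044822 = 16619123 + 17425699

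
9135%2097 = 747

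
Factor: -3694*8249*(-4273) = 2^1*73^1*113^1*1847^1*4273^1 = 130206027038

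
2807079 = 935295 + 1871784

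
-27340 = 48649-75989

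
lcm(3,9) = 9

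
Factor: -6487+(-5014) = -1 * 7^1 * 31^1 * 53^1 = -11501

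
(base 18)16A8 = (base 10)7964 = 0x1F1C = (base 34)6U8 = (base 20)JI4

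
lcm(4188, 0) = 0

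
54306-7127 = 47179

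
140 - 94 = 46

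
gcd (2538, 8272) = 94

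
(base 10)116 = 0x74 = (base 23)51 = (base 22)56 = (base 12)98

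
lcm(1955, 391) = 1955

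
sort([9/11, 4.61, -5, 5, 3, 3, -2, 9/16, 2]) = [-5, -2, 9/16, 9/11, 2, 3, 3, 4.61, 5]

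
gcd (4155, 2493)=831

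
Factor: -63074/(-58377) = 2^1*3^(-1)*29^(-1)*47^1 = 94/87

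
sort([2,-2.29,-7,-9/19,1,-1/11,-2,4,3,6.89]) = [-7,-2.29,-2,-9/19,-1/11,1,2,3,4,6.89]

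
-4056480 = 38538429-42594909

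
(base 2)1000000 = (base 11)59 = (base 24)2g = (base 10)64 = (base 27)2a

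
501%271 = 230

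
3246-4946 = -1700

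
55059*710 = 39091890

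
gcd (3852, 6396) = 12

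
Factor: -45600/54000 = -1*2^1*3^(-2)*5^(-1)*19^1 = -38/45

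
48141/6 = 16047/2 = 8023.50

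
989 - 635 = 354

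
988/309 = 3 + 61/309 ≈ 3.20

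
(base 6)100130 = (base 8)17226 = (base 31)84i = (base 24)de6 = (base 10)7830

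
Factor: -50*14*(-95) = 2^2*5^3*7^1*19^1 = 66500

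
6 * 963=5778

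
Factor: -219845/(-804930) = 2^(-1)*3^(-1)*7^(-1)*3833^(-1)*43969^1 = 43969/160986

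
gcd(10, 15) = 5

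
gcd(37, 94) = 1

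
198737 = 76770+121967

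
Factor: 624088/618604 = 2^1 * 7^(-1) * 181^1 * 431^1 * 22093^(-1) = 156022/154651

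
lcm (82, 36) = 1476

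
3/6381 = 1/2127 ≈ 0.000470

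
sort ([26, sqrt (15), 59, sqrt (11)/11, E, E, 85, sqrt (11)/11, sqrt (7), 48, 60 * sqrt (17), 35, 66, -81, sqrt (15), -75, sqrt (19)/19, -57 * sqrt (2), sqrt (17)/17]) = [-81, -57 * sqrt (2), -75, sqrt (19)/19, sqrt (17)/17, sqrt (11)/11, sqrt (11)/11, sqrt (7), E, E, sqrt (15), sqrt (15), 26, 35, 48, 59, 66, 85, 60 * sqrt (17)]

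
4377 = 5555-1178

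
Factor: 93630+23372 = 2^1*19^1*3079^1 = 117002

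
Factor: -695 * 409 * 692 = -1 * 2^2 * 5^1 * 139^1 * 173^1 * 409^1 = -196704460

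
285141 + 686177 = 971318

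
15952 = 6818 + 9134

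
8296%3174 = 1948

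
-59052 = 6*(-9842)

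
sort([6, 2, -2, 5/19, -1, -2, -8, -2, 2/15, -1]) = [-8, -2, -2, -2, -1, -1, 2/15, 5/19, 2, 6]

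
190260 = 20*9513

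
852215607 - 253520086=598695521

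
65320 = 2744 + 62576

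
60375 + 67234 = 127609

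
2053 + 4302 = 6355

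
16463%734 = 315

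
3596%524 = 452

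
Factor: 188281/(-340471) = -1*101^(-1)*3371^(-1)*188281^1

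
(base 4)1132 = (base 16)5e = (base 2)1011110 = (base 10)94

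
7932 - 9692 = -1760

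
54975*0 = 0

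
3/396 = 1/132≈0.00758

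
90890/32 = 2840 + 5/16 ≈ 2840.31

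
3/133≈0.0226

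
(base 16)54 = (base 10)84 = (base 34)2g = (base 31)2m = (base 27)33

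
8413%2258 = 1639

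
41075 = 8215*5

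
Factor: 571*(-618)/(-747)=2^1*3^(-1)*83^(-1)*103^1*571^1=117626/249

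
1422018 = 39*36462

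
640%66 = 46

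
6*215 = 1290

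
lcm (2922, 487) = 2922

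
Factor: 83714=2^1*19^1*2203^1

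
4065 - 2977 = 1088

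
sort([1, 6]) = [1, 6]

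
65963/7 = 9423 + 2/7 ≈ 9423.29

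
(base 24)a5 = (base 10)245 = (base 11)203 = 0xf5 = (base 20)c5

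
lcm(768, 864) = 6912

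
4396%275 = 271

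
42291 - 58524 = -16233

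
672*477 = 320544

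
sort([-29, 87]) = [-29, 87]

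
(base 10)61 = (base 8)75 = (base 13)49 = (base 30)21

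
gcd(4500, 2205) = 45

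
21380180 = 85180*251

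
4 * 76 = 304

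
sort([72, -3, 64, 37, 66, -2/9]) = [-3, -2/9, 37, 64, 66, 72]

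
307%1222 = 307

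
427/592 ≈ 0.721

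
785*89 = 69865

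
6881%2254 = 119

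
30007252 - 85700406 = -55693154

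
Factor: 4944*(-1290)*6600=-1*2^8*3^3*5^3*11^1*43^1*103^1=-42093216000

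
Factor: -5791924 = -1*2^2*1447981^1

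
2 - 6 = -4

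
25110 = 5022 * 5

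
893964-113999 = 779965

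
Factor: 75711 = 3^1 * 25237^1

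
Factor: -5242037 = -1*107^1*48991^1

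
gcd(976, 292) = 4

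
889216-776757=112459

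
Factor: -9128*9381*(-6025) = 2^3*3^1*5^2*7^1*53^1*59^1*163^1*241^1 = 515919352200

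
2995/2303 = 1 + 692/2303≈1.30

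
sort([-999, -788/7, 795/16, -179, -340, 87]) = [-999, -340, -179, -788/7, 795/16, 87]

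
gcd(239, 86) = 1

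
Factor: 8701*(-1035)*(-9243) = 3^4*5^1*7^1*11^1*13^1*23^1*79^1*113^1 = 83238160005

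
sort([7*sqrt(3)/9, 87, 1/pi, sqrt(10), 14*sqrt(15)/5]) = [1/pi, 7*sqrt(3)/9, sqrt(10), 14*sqrt(15)/5, 87]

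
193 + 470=663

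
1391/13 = 107 = 107.00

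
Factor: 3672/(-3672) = -1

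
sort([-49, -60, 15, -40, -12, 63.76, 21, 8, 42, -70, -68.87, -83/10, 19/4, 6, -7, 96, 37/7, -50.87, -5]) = [-70, -68.87, -60, -50.87, -49, -40, -12, -83/10, -7, -5, 19/4, 37/7, 6, 8, 15, 21, 42, 63.76, 96]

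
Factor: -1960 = -1*2^3*5^1*7^2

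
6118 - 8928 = -2810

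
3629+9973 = 13602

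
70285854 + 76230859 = 146516713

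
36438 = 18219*2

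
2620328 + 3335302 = 5955630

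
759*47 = 35673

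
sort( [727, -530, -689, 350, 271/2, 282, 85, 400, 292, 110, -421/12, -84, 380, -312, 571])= [-689, -530, -312, -84, -421/12, 85, 110, 271/2, 282, 292, 350, 380, 400, 571, 727]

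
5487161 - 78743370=-73256209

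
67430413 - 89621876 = -22191463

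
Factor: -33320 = -1*2^3*5^1*7^2*17^1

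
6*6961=41766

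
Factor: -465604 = -1 * 2^2 * 43^1 * 2707^1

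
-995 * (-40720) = 40516400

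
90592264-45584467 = 45007797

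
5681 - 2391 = 3290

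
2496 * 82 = 204672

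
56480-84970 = -28490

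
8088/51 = 2696/17 ≈ 158.59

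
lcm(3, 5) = 15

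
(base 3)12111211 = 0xfb2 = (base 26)5oe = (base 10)4018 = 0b111110110010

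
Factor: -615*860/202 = -1*2^1*3^1*5^2*41^1*43^1*101^ (-1) = -264450/101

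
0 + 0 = 0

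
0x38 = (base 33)1n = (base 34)1m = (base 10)56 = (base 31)1p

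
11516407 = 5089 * 2263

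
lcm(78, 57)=1482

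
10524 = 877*12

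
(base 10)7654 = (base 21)h7a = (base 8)16746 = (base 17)1984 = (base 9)11444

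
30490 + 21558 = 52048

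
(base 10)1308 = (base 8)2434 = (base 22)2fa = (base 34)14g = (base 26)1o8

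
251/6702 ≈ 0.0375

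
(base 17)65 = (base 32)3b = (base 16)6b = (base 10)107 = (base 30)3h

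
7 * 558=3906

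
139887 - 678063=-538176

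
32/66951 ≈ 0.000478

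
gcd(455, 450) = 5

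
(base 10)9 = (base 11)9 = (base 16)9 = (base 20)9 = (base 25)9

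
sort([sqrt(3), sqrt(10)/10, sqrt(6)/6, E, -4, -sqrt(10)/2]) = [-4, -sqrt(10)/2, sqrt(10)/10, sqrt(6)/6, sqrt(3), E]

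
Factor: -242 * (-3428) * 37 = 2^3 * 11^2 * 37^1 * 857^1 = 30694312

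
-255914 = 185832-441746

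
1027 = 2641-1614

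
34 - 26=8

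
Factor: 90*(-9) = -1*2^1*3^4*5^1 = -810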